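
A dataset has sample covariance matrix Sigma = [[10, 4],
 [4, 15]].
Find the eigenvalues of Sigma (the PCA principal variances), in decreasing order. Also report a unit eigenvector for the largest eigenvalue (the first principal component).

Step 1 — characteristic polynomial of 2×2 Sigma:
  det(Sigma - λI) = λ² - trace · λ + det = 0.
  trace = 10 + 15 = 25, det = 10·15 - (4)² = 134.
Step 2 — discriminant:
  Δ = trace² - 4·det = 625 - 536 = 89.
Step 3 — eigenvalues:
  λ = (trace ± √Δ)/2 = (25 ± 9.434)/2,
  λ_1 = 17.217,  λ_2 = 7.783.

Step 4 — unit eigenvector for λ_1: solve (Sigma - λ_1 I)v = 0. First row:
  (10 - 17.217)·v_x + (4)·v_y = 0, i.e. (-7.217)·v_x + (4)·v_y = 0,
  so v ∝ (b, λ_1 - a) = (4, 7.217) = u.
  ||u|| = √((4)² + (7.217)²) = √(68.085) ≈ 8.2514,
  v_1 = u/||u|| ≈ (0.4848, 0.8746) (||v_1|| = 1).

λ_1 = 17.217,  λ_2 = 7.783;  v_1 ≈ (0.4848, 0.8746)


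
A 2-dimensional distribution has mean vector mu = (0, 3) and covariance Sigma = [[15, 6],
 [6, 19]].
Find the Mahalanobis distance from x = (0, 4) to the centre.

Step 1 — centre the observation: (x - mu) = (0, 1).

Step 2 — invert Sigma. det(Sigma) = 15·19 - (6)² = 249.
  Sigma^{-1} = (1/det) · [[d, -b], [-b, a]] = [[0.0763, -0.0241],
 [-0.0241, 0.0602]].

Step 3 — form the quadratic (x - mu)^T · Sigma^{-1} · (x - mu):
  Sigma^{-1} · (x - mu) = (-0.0241, 0.0602).
  (x - mu)^T · [Sigma^{-1} · (x - mu)] = (0)·(-0.0241) + (1)·(0.0602) = 0.0602.

Step 4 — take square root: d = √(0.0602) ≈ 0.2454.

d(x, mu) = √(0.0602) ≈ 0.2454


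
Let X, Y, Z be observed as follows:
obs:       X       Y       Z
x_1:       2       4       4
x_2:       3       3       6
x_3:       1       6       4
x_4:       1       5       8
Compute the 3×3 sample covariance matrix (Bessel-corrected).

Step 1 — column means:
  mean(X) = (2 + 3 + 1 + 1) / 4 = 7/4 = 1.75
  mean(Y) = (4 + 3 + 6 + 5) / 4 = 18/4 = 4.5
  mean(Z) = (4 + 6 + 4 + 8) / 4 = 22/4 = 5.5

Step 2 — sample covariance S[i,j] = (1/(n-1)) · Σ_k (x_{k,i} - mean_i) · (x_{k,j} - mean_j), with n-1 = 3.
  S[X,X] = ((0.25)·(0.25) + (1.25)·(1.25) + (-0.75)·(-0.75) + (-0.75)·(-0.75)) / 3 = 2.75/3 = 0.9167
  S[X,Y] = ((0.25)·(-0.5) + (1.25)·(-1.5) + (-0.75)·(1.5) + (-0.75)·(0.5)) / 3 = -3.5/3 = -1.1667
  S[X,Z] = ((0.25)·(-1.5) + (1.25)·(0.5) + (-0.75)·(-1.5) + (-0.75)·(2.5)) / 3 = -0.5/3 = -0.1667
  S[Y,Y] = ((-0.5)·(-0.5) + (-1.5)·(-1.5) + (1.5)·(1.5) + (0.5)·(0.5)) / 3 = 5/3 = 1.6667
  S[Y,Z] = ((-0.5)·(-1.5) + (-1.5)·(0.5) + (1.5)·(-1.5) + (0.5)·(2.5)) / 3 = -1/3 = -0.3333
  S[Z,Z] = ((-1.5)·(-1.5) + (0.5)·(0.5) + (-1.5)·(-1.5) + (2.5)·(2.5)) / 3 = 11/3 = 3.6667

S is symmetric (S[j,i] = S[i,j]). Assembling:

S = [[0.9167, -1.1667, -0.1667],
 [-1.1667, 1.6667, -0.3333],
 [-0.1667, -0.3333, 3.6667]]


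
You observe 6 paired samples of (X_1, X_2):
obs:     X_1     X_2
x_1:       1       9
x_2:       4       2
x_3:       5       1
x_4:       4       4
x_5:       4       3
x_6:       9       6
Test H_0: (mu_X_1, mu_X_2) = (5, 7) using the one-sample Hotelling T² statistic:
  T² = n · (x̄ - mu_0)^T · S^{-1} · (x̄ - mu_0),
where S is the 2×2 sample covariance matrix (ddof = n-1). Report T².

Step 1 — sample mean vector:
  mean(X_1) = (1 + 4 + 5 + 4 + 4 + 9) / 6 = 27/6 = 4.5
  mean(X_2) = (9 + 2 + 1 + 4 + 3 + 6) / 6 = 25/6 = 4.1667
  x̄ = (4.5, 4.1667),  deviation x̄ - mu_0 = (4.5, 4.1667) - (5, 7) = (-0.5, -2.8333).

Step 2 — sample covariance matrix, S[i,j] = (1/(n-1)) · Σ_k (x_{k,i} - mean_i) · (x_{k,j} - mean_j), divisor n-1 = 5:
  S[X_1,X_1] = ((-3.5)·(-3.5) + (-0.5)·(-0.5) + (0.5)·(0.5) + (-0.5)·(-0.5) + (-0.5)·(-0.5) + (4.5)·(4.5)) / 5 = 33.5/5 = 6.7
  S[X_1,X_2] = ((-3.5)·(4.8333) + (-0.5)·(-2.1667) + (0.5)·(-3.1667) + (-0.5)·(-0.1667) + (-0.5)·(-1.1667) + (4.5)·(1.8333)) / 5 = -8.5/5 = -1.7
  S[X_2,X_2] = ((4.8333)·(4.8333) + (-2.1667)·(-2.1667) + (-3.1667)·(-3.1667) + (-0.1667)·(-0.1667) + (-1.1667)·(-1.1667) + (1.8333)·(1.8333)) / 5 = 42.8333/5 = 8.5667
  S = [[6.7, -1.7],
 [-1.7, 8.5667]].

Step 3 — invert S. det(S) = 6.7·8.5667 - (-1.7)² = 54.5067.
  S^{-1} = (1/det) · [[d, -b], [-b, a]] = [[0.1572, 0.0312],
 [0.0312, 0.1229]].

Step 4 — quadratic form (x̄ - mu_0)^T · S^{-1} · (x̄ - mu_0):
  S^{-1} · (x̄ - mu_0) = (-0.167, -0.3639),
  (x̄ - mu_0)^T · [...] = (-0.5)·(-0.167) + (-2.8333)·(-0.3639) = 1.1144.

Step 5 — scale by n: T² = 6 · 1.1144 = 6.6866.

T² ≈ 6.6866


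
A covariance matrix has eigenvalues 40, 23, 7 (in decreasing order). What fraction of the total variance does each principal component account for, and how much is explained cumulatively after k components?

Step 1 — total variance = trace(Sigma) = Σ λ_i = 40 + 23 + 7 = 70.

Step 2 — fraction explained by component i = λ_i / Σ λ:
  PC1: 40/70 = 0.5714
  PC2: 23/70 = 0.3286
  PC3: 7/70 = 0.1

Step 3 — cumulative fraction after k components = (λ_1 + ... + λ_k) / Σ λ:
  k = 1: 40/70 = 0.5714
  k = 2: (40 + 23)/70 = 63/70 = 0.9
  k = 3: (40 + 23 + 7)/70 = 70/70 = 1

Summary (fraction, with percent):

explained: PC1 0.5714 (57.14%), PC2 0.3286 (32.86%), PC3 0.1 (10%);  cumulative: 0.5714, 0.9, 1


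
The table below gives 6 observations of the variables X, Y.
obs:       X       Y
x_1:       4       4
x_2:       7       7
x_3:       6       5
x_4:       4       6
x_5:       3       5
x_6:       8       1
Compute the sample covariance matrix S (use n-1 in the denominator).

Step 1 — column means:
  mean(X) = (4 + 7 + 6 + 4 + 3 + 8) / 6 = 32/6 = 5.3333
  mean(Y) = (4 + 7 + 5 + 6 + 5 + 1) / 6 = 28/6 = 4.6667

Step 2 — sample covariance S[i,j] = (1/(n-1)) · Σ_k (x_{k,i} - mean_i) · (x_{k,j} - mean_j), with n-1 = 5.
  S[X,X] = ((-1.3333)·(-1.3333) + (1.6667)·(1.6667) + (0.6667)·(0.6667) + (-1.3333)·(-1.3333) + (-2.3333)·(-2.3333) + (2.6667)·(2.6667)) / 5 = 19.3333/5 = 3.8667
  S[X,Y] = ((-1.3333)·(-0.6667) + (1.6667)·(2.3333) + (0.6667)·(0.3333) + (-1.3333)·(1.3333) + (-2.3333)·(0.3333) + (2.6667)·(-3.6667)) / 5 = -7.3333/5 = -1.4667
  S[Y,Y] = ((-0.6667)·(-0.6667) + (2.3333)·(2.3333) + (0.3333)·(0.3333) + (1.3333)·(1.3333) + (0.3333)·(0.3333) + (-3.6667)·(-3.6667)) / 5 = 21.3333/5 = 4.2667

S is symmetric (S[j,i] = S[i,j]). Assembling:

S = [[3.8667, -1.4667],
 [-1.4667, 4.2667]]


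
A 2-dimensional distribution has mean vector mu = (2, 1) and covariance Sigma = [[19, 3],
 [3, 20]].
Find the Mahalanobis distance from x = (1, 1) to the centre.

Step 1 — centre the observation: (x - mu) = (-1, 0).

Step 2 — invert Sigma. det(Sigma) = 19·20 - (3)² = 371.
  Sigma^{-1} = (1/det) · [[d, -b], [-b, a]] = [[0.0539, -0.0081],
 [-0.0081, 0.0512]].

Step 3 — form the quadratic (x - mu)^T · Sigma^{-1} · (x - mu):
  Sigma^{-1} · (x - mu) = (-0.0539, 0.0081).
  (x - mu)^T · [Sigma^{-1} · (x - mu)] = (-1)·(-0.0539) + (0)·(0.0081) = 0.0539.

Step 4 — take square root: d = √(0.0539) ≈ 0.2322.

d(x, mu) = √(0.0539) ≈ 0.2322


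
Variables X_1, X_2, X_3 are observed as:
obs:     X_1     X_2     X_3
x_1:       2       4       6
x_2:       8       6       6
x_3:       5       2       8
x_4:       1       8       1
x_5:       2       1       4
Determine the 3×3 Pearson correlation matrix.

Step 1 — column means:
  mean(X_1) = (2 + 8 + 5 + 1 + 2) / 5 = 18/5 = 3.6
  mean(X_2) = (4 + 6 + 2 + 8 + 1) / 5 = 21/5 = 4.2
  mean(X_3) = (6 + 6 + 8 + 1 + 4) / 5 = 25/5 = 5

Step 2 — sample variances and covariances s[i,j] = (1/(n-1)) · Σ_k (x_{k,i} - mean_i) · (x_{k,j} - mean_j), with n-1 = 4:
  s[X_1,X_1] = ((-1.6)·(-1.6) + (4.4)·(4.4) + (1.4)·(1.4) + (-2.6)·(-2.6) + (-1.6)·(-1.6)) / 4 = 33.2/4 = 8.3
  s[X_1,X_2] = ((-1.6)·(-0.2) + (4.4)·(1.8) + (1.4)·(-2.2) + (-2.6)·(3.8) + (-1.6)·(-3.2)) / 4 = 0.4/4 = 0.1
  s[X_1,X_3] = ((-1.6)·(1) + (4.4)·(1) + (1.4)·(3) + (-2.6)·(-4) + (-1.6)·(-1)) / 4 = 19/4 = 4.75
  s[X_2,X_2] = ((-0.2)·(-0.2) + (1.8)·(1.8) + (-2.2)·(-2.2) + (3.8)·(3.8) + (-3.2)·(-3.2)) / 4 = 32.8/4 = 8.2
  s[X_2,X_3] = ((-0.2)·(1) + (1.8)·(1) + (-2.2)·(3) + (3.8)·(-4) + (-3.2)·(-1)) / 4 = -17/4 = -4.25
  s[X_3,X_3] = ((1)·(1) + (1)·(1) + (3)·(3) + (-4)·(-4) + (-1)·(-1)) / 4 = 28/4 = 7
  Sample standard deviations s_i = √(s[i,i]):
  s(X_1) = √(8.3) = 2.881
  s(X_2) = √(8.2) = 2.8636
  s(X_3) = √(7) = 2.6458

Step 3 — r_{ij} = s_{ij} / (s_i · s_j):
  r[X_1,X_1] = 1 (diagonal).
  r[X_1,X_2] = 0.1 / (2.881 · 2.8636) = 0.1 / 8.2498 = 0.0121
  r[X_1,X_3] = 4.75 / (2.881 · 2.6458) = 4.75 / 7.6223 = 0.6232
  r[X_2,X_2] = 1 (diagonal).
  r[X_2,X_3] = -4.25 / (2.8636 · 2.6458) = -4.25 / 7.5763 = -0.561
  r[X_3,X_3] = 1 (diagonal).

R is symmetric with unit diagonal. Assembling:

R = [[1, 0.0121, 0.6232],
 [0.0121, 1, -0.561],
 [0.6232, -0.561, 1]]


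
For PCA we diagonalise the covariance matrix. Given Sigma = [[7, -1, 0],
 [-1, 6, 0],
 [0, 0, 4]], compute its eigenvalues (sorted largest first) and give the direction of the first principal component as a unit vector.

Step 1 — characteristic polynomial p(λ) = det(λI - Sigma) = λ³ - tr·λ² + c_1·λ - det, where tr = trace, c_1 = sum of the principal 2×2 minors, det = det(Sigma):
  tr = 7 + 6 + 4 = 17,
  c_1 = (7·6 - (-1)²) + (7·4 - (0)²) + (6·4 - (0)²) = 41 + 28 + 24 = 93,
  det = 7·(6·4 - (0)²) - (-1)·((-1)·4 - (0)·(0)) + (0)·((-1)·(0) - 6·(0)) = 7·(24) - (-1)·(-4) + (0)·(0) = 164.
  So p(λ) = λ³ - 17λ² + 93λ - 164.
Step 2 — look for an integer root (rational root theorem: any rational root is an integer divisor of 164). Testing λ = 4:
  p(4) = 64 - 272 + 372 - 164 = 0  ✓
  Dividing out (λ - 4): p(λ) = (λ - 4)(λ² - 13λ + 41).
Step 3 — remaining eigenvalues from the quadratic λ² - 13λ + 41 = 0:
  Δ = 13² - 4·41 = 169 - 164 = 5,  λ = (13 ± √5)/2 = (13 ± 2.2361)/2 ≈ 7.618 or 5.382.
  Sorted: λ_1 = 7.618,  λ_2 = 5.382,  λ_3 = 4  (check: sum = 17 = tr ✓).

Step 4 — unit eigenvector for λ_1 ≈ 7.618: v spans the null space of (Sigma - λ_1 I), whose rows are
  r_1 = (-0.618, -1, 0),  r_2 = (-1, -1.618, 0),  r_3 = (0, 0, -3.618).
  v is orthogonal to every row, so take v ∝ r_1 × r_3 = ((-1)·(-3.618) - (0)·(0), (0)·(0) - (-0.618)·(-3.618), (-0.618)·(0) - (-1)·(0)) ≈ (3.618, -2.2361, 0).
  Let u = (3.618, -2.2361, 0).
  ||u|| = √((3.618)² + (-2.2361)² + (0)²) = √(18.0902) ≈ 4.2533,  v_1 = u/||u|| ≈ (0.8507, -0.5257, 0) (||v_1|| = 1).

λ_1 = 7.618,  λ_2 = 5.382,  λ_3 = 4;  v_1 ≈ (0.8507, -0.5257, 0)


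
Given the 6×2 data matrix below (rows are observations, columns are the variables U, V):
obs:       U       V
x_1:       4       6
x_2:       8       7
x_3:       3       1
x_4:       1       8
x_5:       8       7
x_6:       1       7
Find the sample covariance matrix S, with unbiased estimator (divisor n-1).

Step 1 — column means:
  mean(U) = (4 + 8 + 3 + 1 + 8 + 1) / 6 = 25/6 = 4.1667
  mean(V) = (6 + 7 + 1 + 8 + 7 + 7) / 6 = 36/6 = 6

Step 2 — sample covariance S[i,j] = (1/(n-1)) · Σ_k (x_{k,i} - mean_i) · (x_{k,j} - mean_j), with n-1 = 5.
  S[U,U] = ((-0.1667)·(-0.1667) + (3.8333)·(3.8333) + (-1.1667)·(-1.1667) + (-3.1667)·(-3.1667) + (3.8333)·(3.8333) + (-3.1667)·(-3.1667)) / 5 = 50.8333/5 = 10.1667
  S[U,V] = ((-0.1667)·(0) + (3.8333)·(1) + (-1.1667)·(-5) + (-3.1667)·(2) + (3.8333)·(1) + (-3.1667)·(1)) / 5 = 4/5 = 0.8
  S[V,V] = ((0)·(0) + (1)·(1) + (-5)·(-5) + (2)·(2) + (1)·(1) + (1)·(1)) / 5 = 32/5 = 6.4

S is symmetric (S[j,i] = S[i,j]). Assembling:

S = [[10.1667, 0.8],
 [0.8, 6.4]]


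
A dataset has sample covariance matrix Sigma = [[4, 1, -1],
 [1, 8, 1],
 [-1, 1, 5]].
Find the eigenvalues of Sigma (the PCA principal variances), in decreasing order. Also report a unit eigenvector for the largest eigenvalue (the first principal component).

Step 1 — characteristic polynomial p(λ) = det(λI - Sigma) = λ³ - tr·λ² + c_1·λ - det, where tr = trace, c_1 = sum of the principal 2×2 minors, det = det(Sigma):
  tr = 4 + 8 + 5 = 17,
  c_1 = (4·8 - (1)²) + (4·5 - (-1)²) + (8·5 - (1)²) = 31 + 19 + 39 = 89,
  det = 4·(8·5 - (1)²) - (1)·((1)·5 - (1)·(-1)) + (-1)·((1)·(1) - 8·(-1)) = 4·(39) - (1)·(6) + (-1)·(9) = 141.
  So p(λ) = λ³ - 17λ² + 89λ - 141.
Step 2 — look for an integer root (rational root theorem: any rational root is an integer divisor of 141). Testing λ = 3:
  p(3) = 27 - 153 + 267 - 141 = 0  ✓
  Dividing out (λ - 3): p(λ) = (λ - 3)(λ² - 14λ + 47).
Step 3 — remaining eigenvalues from the quadratic λ² - 14λ + 47 = 0:
  Δ = 14² - 4·47 = 196 - 188 = 8,  λ = (14 ± √8)/2 = (14 ± 2.8284)/2 ≈ 8.4142 or 5.5858.
  Sorted: λ_1 = 8.4142,  λ_2 = 5.5858,  λ_3 = 3  (check: sum = 17 = tr ✓).

Step 4 — unit eigenvector for λ_1 ≈ 8.4142: v spans the null space of (Sigma - λ_1 I), whose rows are
  r_1 = (-4.4142, 1, -1),  r_2 = (1, -0.4142, 1),  r_3 = (-1, 1, -3.4142).
  v is orthogonal to every row, so take v ∝ r_1 × r_2 = ((1)·(1) - (-1)·(-0.4142), (-1)·(1) - (-4.4142)·(1), (-4.4142)·(-0.4142) - (1)·(1)) ≈ (0.5858, 3.4142, 0.8284).
  Let u = (0.5858, 3.4142, 0.8284).
  ||u|| = √((0.5858)² + (3.4142)² + (0.8284)²) = √(12.6863) ≈ 3.5618,  v_1 = u/||u|| ≈ (0.1645, 0.9586, 0.2326) (||v_1|| = 1).

λ_1 = 8.4142,  λ_2 = 5.5858,  λ_3 = 3;  v_1 ≈ (0.1645, 0.9586, 0.2326)


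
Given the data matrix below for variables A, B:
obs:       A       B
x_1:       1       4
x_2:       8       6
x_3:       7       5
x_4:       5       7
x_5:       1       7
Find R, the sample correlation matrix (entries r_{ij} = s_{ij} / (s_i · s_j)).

Step 1 — column means:
  mean(A) = (1 + 8 + 7 + 5 + 1) / 5 = 22/5 = 4.4
  mean(B) = (4 + 6 + 5 + 7 + 7) / 5 = 29/5 = 5.8

Step 2 — sample variances and covariances s[i,j] = (1/(n-1)) · Σ_k (x_{k,i} - mean_i) · (x_{k,j} - mean_j), with n-1 = 4:
  s[A,A] = ((-3.4)·(-3.4) + (3.6)·(3.6) + (2.6)·(2.6) + (0.6)·(0.6) + (-3.4)·(-3.4)) / 4 = 43.2/4 = 10.8
  s[A,B] = ((-3.4)·(-1.8) + (3.6)·(0.2) + (2.6)·(-0.8) + (0.6)·(1.2) + (-3.4)·(1.2)) / 4 = 1.4/4 = 0.35
  s[B,B] = ((-1.8)·(-1.8) + (0.2)·(0.2) + (-0.8)·(-0.8) + (1.2)·(1.2) + (1.2)·(1.2)) / 4 = 6.8/4 = 1.7
  Sample standard deviations s_i = √(s[i,i]):
  s(A) = √(10.8) = 3.2863
  s(B) = √(1.7) = 1.3038

Step 3 — r_{ij} = s_{ij} / (s_i · s_j):
  r[A,A] = 1 (diagonal).
  r[A,B] = 0.35 / (3.2863 · 1.3038) = 0.35 / 4.2849 = 0.0817
  r[B,B] = 1 (diagonal).

R is symmetric with unit diagonal. Assembling:

R = [[1, 0.0817],
 [0.0817, 1]]


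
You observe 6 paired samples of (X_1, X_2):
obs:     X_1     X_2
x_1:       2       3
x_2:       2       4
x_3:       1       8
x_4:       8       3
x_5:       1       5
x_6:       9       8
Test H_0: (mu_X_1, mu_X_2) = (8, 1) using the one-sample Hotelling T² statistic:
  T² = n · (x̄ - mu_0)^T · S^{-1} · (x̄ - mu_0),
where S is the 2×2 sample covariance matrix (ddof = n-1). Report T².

Step 1 — sample mean vector:
  mean(X_1) = (2 + 2 + 1 + 8 + 1 + 9) / 6 = 23/6 = 3.8333
  mean(X_2) = (3 + 4 + 8 + 3 + 5 + 8) / 6 = 31/6 = 5.1667
  x̄ = (3.8333, 5.1667),  deviation x̄ - mu_0 = (3.8333, 5.1667) - (8, 1) = (-4.1667, 4.1667).

Step 2 — sample covariance matrix, S[i,j] = (1/(n-1)) · Σ_k (x_{k,i} - mean_i) · (x_{k,j} - mean_j), divisor n-1 = 5:
  S[X_1,X_1] = ((-1.8333)·(-1.8333) + (-1.8333)·(-1.8333) + (-2.8333)·(-2.8333) + (4.1667)·(4.1667) + (-2.8333)·(-2.8333) + (5.1667)·(5.1667)) / 5 = 66.8333/5 = 13.3667
  S[X_1,X_2] = ((-1.8333)·(-2.1667) + (-1.8333)·(-1.1667) + (-2.8333)·(2.8333) + (4.1667)·(-2.1667) + (-2.8333)·(-0.1667) + (5.1667)·(2.8333)) / 5 = 4.1667/5 = 0.8333
  S[X_2,X_2] = ((-2.1667)·(-2.1667) + (-1.1667)·(-1.1667) + (2.8333)·(2.8333) + (-2.1667)·(-2.1667) + (-0.1667)·(-0.1667) + (2.8333)·(2.8333)) / 5 = 26.8333/5 = 5.3667
  S = [[13.3667, 0.8333],
 [0.8333, 5.3667]].

Step 3 — invert S. det(S) = 13.3667·5.3667 - (0.8333)² = 71.04.
  S^{-1} = (1/det) · [[d, -b], [-b, a]] = [[0.0755, -0.0117],
 [-0.0117, 0.1882]].

Step 4 — quadratic form (x̄ - mu_0)^T · S^{-1} · (x̄ - mu_0):
  S^{-1} · (x̄ - mu_0) = (-0.3636, 0.8329),
  (x̄ - mu_0)^T · [...] = (-4.1667)·(-0.3636) + (4.1667)·(0.8329) = 4.9855.

Step 5 — scale by n: T² = 6 · 4.9855 = 29.9127.

T² ≈ 29.9127


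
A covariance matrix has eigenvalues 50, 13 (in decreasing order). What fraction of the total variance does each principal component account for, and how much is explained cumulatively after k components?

Step 1 — total variance = trace(Sigma) = Σ λ_i = 50 + 13 = 63.

Step 2 — fraction explained by component i = λ_i / Σ λ:
  PC1: 50/63 = 0.7937
  PC2: 13/63 = 0.2063

Step 3 — cumulative fraction after k components = (λ_1 + ... + λ_k) / Σ λ:
  k = 1: 50/63 = 0.7937
  k = 2: (50 + 13)/63 = 63/63 = 1

Summary (fraction, with percent):

explained: PC1 0.7937 (79.37%), PC2 0.2063 (20.63%);  cumulative: 0.7937, 1


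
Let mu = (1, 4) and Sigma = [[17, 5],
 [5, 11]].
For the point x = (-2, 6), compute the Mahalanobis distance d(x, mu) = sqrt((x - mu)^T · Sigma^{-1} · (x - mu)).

Step 1 — centre the observation: (x - mu) = (-3, 2).

Step 2 — invert Sigma. det(Sigma) = 17·11 - (5)² = 162.
  Sigma^{-1} = (1/det) · [[d, -b], [-b, a]] = [[0.0679, -0.0309],
 [-0.0309, 0.1049]].

Step 3 — form the quadratic (x - mu)^T · Sigma^{-1} · (x - mu):
  Sigma^{-1} · (x - mu) = (-0.2654, 0.3025).
  (x - mu)^T · [Sigma^{-1} · (x - mu)] = (-3)·(-0.2654) + (2)·(0.3025) = 1.4012.

Step 4 — take square root: d = √(1.4012) ≈ 1.1837.

d(x, mu) = √(1.4012) ≈ 1.1837


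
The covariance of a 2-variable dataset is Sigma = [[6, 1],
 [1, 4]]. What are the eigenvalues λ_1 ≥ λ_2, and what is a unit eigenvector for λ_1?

Step 1 — characteristic polynomial of 2×2 Sigma:
  det(Sigma - λI) = λ² - trace · λ + det = 0.
  trace = 6 + 4 = 10, det = 6·4 - (1)² = 23.
Step 2 — discriminant:
  Δ = trace² - 4·det = 100 - 92 = 8.
Step 3 — eigenvalues:
  λ = (trace ± √Δ)/2 = (10 ± 2.8284)/2,
  λ_1 = 6.4142,  λ_2 = 3.5858.

Step 4 — unit eigenvector for λ_1: solve (Sigma - λ_1 I)v = 0. First row:
  (6 - 6.4142)·v_x + (1)·v_y = 0, i.e. (-0.4142)·v_x + (1)·v_y = 0,
  so v ∝ (b, λ_1 - a) = (1, 0.4142) = u.
  ||u|| = √((1)² + (0.4142)²) = √(1.1716) ≈ 1.0824,
  v_1 = u/||u|| ≈ (0.9239, 0.3827) (||v_1|| = 1).

λ_1 = 6.4142,  λ_2 = 3.5858;  v_1 ≈ (0.9239, 0.3827)


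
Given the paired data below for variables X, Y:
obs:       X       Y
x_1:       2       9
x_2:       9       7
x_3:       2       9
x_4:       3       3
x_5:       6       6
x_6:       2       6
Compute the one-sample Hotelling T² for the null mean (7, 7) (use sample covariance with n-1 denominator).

Step 1 — sample mean vector:
  mean(X) = (2 + 9 + 2 + 3 + 6 + 2) / 6 = 24/6 = 4
  mean(Y) = (9 + 7 + 9 + 3 + 6 + 6) / 6 = 40/6 = 6.6667
  x̄ = (4, 6.6667),  deviation x̄ - mu_0 = (4, 6.6667) - (7, 7) = (-3, -0.3333).

Step 2 — sample covariance matrix, S[i,j] = (1/(n-1)) · Σ_k (x_{k,i} - mean_i) · (x_{k,j} - mean_j), divisor n-1 = 5:
  S[X,X] = ((-2)·(-2) + (5)·(5) + (-2)·(-2) + (-1)·(-1) + (2)·(2) + (-2)·(-2)) / 5 = 42/5 = 8.4
  S[X,Y] = ((-2)·(2.3333) + (5)·(0.3333) + (-2)·(2.3333) + (-1)·(-3.6667) + (2)·(-0.6667) + (-2)·(-0.6667)) / 5 = -4/5 = -0.8
  S[Y,Y] = ((2.3333)·(2.3333) + (0.3333)·(0.3333) + (2.3333)·(2.3333) + (-3.6667)·(-3.6667) + (-0.6667)·(-0.6667) + (-0.6667)·(-0.6667)) / 5 = 25.3333/5 = 5.0667
  S = [[8.4, -0.8],
 [-0.8, 5.0667]].

Step 3 — invert S. det(S) = 8.4·5.0667 - (-0.8)² = 41.92.
  S^{-1} = (1/det) · [[d, -b], [-b, a]] = [[0.1209, 0.0191],
 [0.0191, 0.2004]].

Step 4 — quadratic form (x̄ - mu_0)^T · S^{-1} · (x̄ - mu_0):
  S^{-1} · (x̄ - mu_0) = (-0.369, -0.124),
  (x̄ - mu_0)^T · [...] = (-3)·(-0.369) + (-0.3333)·(-0.124) = 1.1482.

Step 5 — scale by n: T² = 6 · 1.1482 = 6.8893.

T² ≈ 6.8893


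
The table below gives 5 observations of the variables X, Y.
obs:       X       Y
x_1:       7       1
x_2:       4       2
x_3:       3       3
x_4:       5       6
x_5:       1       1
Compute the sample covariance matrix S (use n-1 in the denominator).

Step 1 — column means:
  mean(X) = (7 + 4 + 3 + 5 + 1) / 5 = 20/5 = 4
  mean(Y) = (1 + 2 + 3 + 6 + 1) / 5 = 13/5 = 2.6

Step 2 — sample covariance S[i,j] = (1/(n-1)) · Σ_k (x_{k,i} - mean_i) · (x_{k,j} - mean_j), with n-1 = 4.
  S[X,X] = ((3)·(3) + (0)·(0) + (-1)·(-1) + (1)·(1) + (-3)·(-3)) / 4 = 20/4 = 5
  S[X,Y] = ((3)·(-1.6) + (0)·(-0.6) + (-1)·(0.4) + (1)·(3.4) + (-3)·(-1.6)) / 4 = 3/4 = 0.75
  S[Y,Y] = ((-1.6)·(-1.6) + (-0.6)·(-0.6) + (0.4)·(0.4) + (3.4)·(3.4) + (-1.6)·(-1.6)) / 4 = 17.2/4 = 4.3

S is symmetric (S[j,i] = S[i,j]). Assembling:

S = [[5, 0.75],
 [0.75, 4.3]]


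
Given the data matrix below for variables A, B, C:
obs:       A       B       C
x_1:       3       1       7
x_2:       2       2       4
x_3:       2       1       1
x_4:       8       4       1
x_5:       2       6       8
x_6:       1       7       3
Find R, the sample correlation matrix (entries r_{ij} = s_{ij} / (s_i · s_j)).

Step 1 — column means:
  mean(A) = (3 + 2 + 2 + 8 + 2 + 1) / 6 = 18/6 = 3
  mean(B) = (1 + 2 + 1 + 4 + 6 + 7) / 6 = 21/6 = 3.5
  mean(C) = (7 + 4 + 1 + 1 + 8 + 3) / 6 = 24/6 = 4

Step 2 — sample variances and covariances s[i,j] = (1/(n-1)) · Σ_k (x_{k,i} - mean_i) · (x_{k,j} - mean_j), with n-1 = 5:
  s[A,A] = ((0)·(0) + (-1)·(-1) + (-1)·(-1) + (5)·(5) + (-1)·(-1) + (-2)·(-2)) / 5 = 32/5 = 6.4
  s[A,B] = ((0)·(-2.5) + (-1)·(-1.5) + (-1)·(-2.5) + (5)·(0.5) + (-1)·(2.5) + (-2)·(3.5)) / 5 = -3/5 = -0.6
  s[A,C] = ((0)·(3) + (-1)·(0) + (-1)·(-3) + (5)·(-3) + (-1)·(4) + (-2)·(-1)) / 5 = -14/5 = -2.8
  s[B,B] = ((-2.5)·(-2.5) + (-1.5)·(-1.5) + (-2.5)·(-2.5) + (0.5)·(0.5) + (2.5)·(2.5) + (3.5)·(3.5)) / 5 = 33.5/5 = 6.7
  s[B,C] = ((-2.5)·(3) + (-1.5)·(0) + (-2.5)·(-3) + (0.5)·(-3) + (2.5)·(4) + (3.5)·(-1)) / 5 = 5/5 = 1
  s[C,C] = ((3)·(3) + (0)·(0) + (-3)·(-3) + (-3)·(-3) + (4)·(4) + (-1)·(-1)) / 5 = 44/5 = 8.8
  Sample standard deviations s_i = √(s[i,i]):
  s(A) = √(6.4) = 2.5298
  s(B) = √(6.7) = 2.5884
  s(C) = √(8.8) = 2.9665

Step 3 — r_{ij} = s_{ij} / (s_i · s_j):
  r[A,A] = 1 (diagonal).
  r[A,B] = -0.6 / (2.5298 · 2.5884) = -0.6 / 6.5483 = -0.0916
  r[A,C] = -2.8 / (2.5298 · 2.9665) = -2.8 / 7.5047 = -0.3731
  r[B,B] = 1 (diagonal).
  r[B,C] = 1 / (2.5884 · 2.9665) = 1 / 7.6785 = 0.1302
  r[C,C] = 1 (diagonal).

R is symmetric with unit diagonal. Assembling:

R = [[1, -0.0916, -0.3731],
 [-0.0916, 1, 0.1302],
 [-0.3731, 0.1302, 1]]


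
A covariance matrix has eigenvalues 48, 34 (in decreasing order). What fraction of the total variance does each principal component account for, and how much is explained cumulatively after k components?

Step 1 — total variance = trace(Sigma) = Σ λ_i = 48 + 34 = 82.

Step 2 — fraction explained by component i = λ_i / Σ λ:
  PC1: 48/82 = 0.5854
  PC2: 34/82 = 0.4146

Step 3 — cumulative fraction after k components = (λ_1 + ... + λ_k) / Σ λ:
  k = 1: 48/82 = 0.5854
  k = 2: (48 + 34)/82 = 82/82 = 1

Summary (fraction, with percent):

explained: PC1 0.5854 (58.54%), PC2 0.4146 (41.46%);  cumulative: 0.5854, 1


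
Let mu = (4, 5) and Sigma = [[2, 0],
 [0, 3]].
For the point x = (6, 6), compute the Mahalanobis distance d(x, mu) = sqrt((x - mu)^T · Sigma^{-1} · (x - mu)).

Step 1 — centre the observation: (x - mu) = (2, 1).

Step 2 — invert Sigma. det(Sigma) = 2·3 - (0)² = 6.
  Sigma^{-1} = (1/det) · [[d, -b], [-b, a]] = [[0.5, 0],
 [0, 0.3333]].

Step 3 — form the quadratic (x - mu)^T · Sigma^{-1} · (x - mu):
  Sigma^{-1} · (x - mu) = (1, 0.3333).
  (x - mu)^T · [Sigma^{-1} · (x - mu)] = (2)·(1) + (1)·(0.3333) = 2.3333.

Step 4 — take square root: d = √(2.3333) ≈ 1.5275.

d(x, mu) = √(2.3333) ≈ 1.5275


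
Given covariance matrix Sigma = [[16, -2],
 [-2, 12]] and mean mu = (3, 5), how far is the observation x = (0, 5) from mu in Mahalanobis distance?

Step 1 — centre the observation: (x - mu) = (-3, 0).

Step 2 — invert Sigma. det(Sigma) = 16·12 - (-2)² = 188.
  Sigma^{-1} = (1/det) · [[d, -b], [-b, a]] = [[0.0638, 0.0106],
 [0.0106, 0.0851]].

Step 3 — form the quadratic (x - mu)^T · Sigma^{-1} · (x - mu):
  Sigma^{-1} · (x - mu) = (-0.1915, -0.0319).
  (x - mu)^T · [Sigma^{-1} · (x - mu)] = (-3)·(-0.1915) + (0)·(-0.0319) = 0.5745.

Step 4 — take square root: d = √(0.5745) ≈ 0.7579.

d(x, mu) = √(0.5745) ≈ 0.7579


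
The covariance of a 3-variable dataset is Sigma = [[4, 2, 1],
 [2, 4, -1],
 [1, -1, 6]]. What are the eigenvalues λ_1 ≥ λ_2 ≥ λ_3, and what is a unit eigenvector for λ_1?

Step 1 — characteristic polynomial p(λ) = det(λI - Sigma) = λ³ - tr·λ² + c_1·λ - det, where tr = trace, c_1 = sum of the principal 2×2 minors, det = det(Sigma):
  tr = 4 + 4 + 6 = 14,
  c_1 = (4·4 - (2)²) + (4·6 - (1)²) + (4·6 - (-1)²) = 12 + 23 + 23 = 58,
  det = 4·(4·6 - (-1)²) - (2)·((2)·6 - (-1)·(1)) + (1)·((2)·(-1) - 4·(1)) = 4·(23) - (2)·(13) + (1)·(-6) = 60.
  So p(λ) = λ³ - 14λ² + 58λ - 60.
Step 2 — look for an integer root (rational root theorem: any rational root is an integer divisor of 60). Testing λ = 6:
  p(6) = 216 - 504 + 348 - 60 = 0  ✓
  Dividing out (λ - 6): p(λ) = (λ - 6)(λ² - 8λ + 10).
Step 3 — remaining eigenvalues from the quadratic λ² - 8λ + 10 = 0:
  Δ = 8² - 4·10 = 64 - 40 = 24,  λ = (8 ± √24)/2 = (8 ± 4.899)/2 ≈ 6.4495 or 1.5505.
  Sorted: λ_1 = 6.4495,  λ_2 = 6,  λ_3 = 1.5505  (check: sum = 14 = tr ✓).

Step 4 — unit eigenvector for λ_1 ≈ 6.4495: v spans the null space of (Sigma - λ_1 I), whose rows are
  r_1 = (-2.4495, 2, 1),  r_2 = (2, -2.4495, -1),  r_3 = (1, -1, -0.4495).
  v is orthogonal to every row, so take v ∝ r_1 × r_2 = ((2)·(-1) - (1)·(-2.4495), (1)·(2) - (-2.4495)·(-1), (-2.4495)·(-2.4495) - (2)·(2)) ≈ (0.4495, -0.4495, 2).
  Let u = (0.4495, -0.4495, 2).
  ||u|| = √((0.4495)² + (-0.4495)² + (2)²) = √(4.4041) ≈ 2.0986,  v_1 = u/||u|| ≈ (0.2142, -0.2142, 0.953) (||v_1|| = 1).

λ_1 = 6.4495,  λ_2 = 6,  λ_3 = 1.5505;  v_1 ≈ (0.2142, -0.2142, 0.953)


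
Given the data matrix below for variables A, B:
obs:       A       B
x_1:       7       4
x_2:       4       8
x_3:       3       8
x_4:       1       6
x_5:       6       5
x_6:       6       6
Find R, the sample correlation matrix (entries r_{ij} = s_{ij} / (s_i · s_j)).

Step 1 — column means:
  mean(A) = (7 + 4 + 3 + 1 + 6 + 6) / 6 = 27/6 = 4.5
  mean(B) = (4 + 8 + 8 + 6 + 5 + 6) / 6 = 37/6 = 6.1667

Step 2 — sample variances and covariances s[i,j] = (1/(n-1)) · Σ_k (x_{k,i} - mean_i) · (x_{k,j} - mean_j), with n-1 = 5:
  s[A,A] = ((2.5)·(2.5) + (-0.5)·(-0.5) + (-1.5)·(-1.5) + (-3.5)·(-3.5) + (1.5)·(1.5) + (1.5)·(1.5)) / 5 = 25.5/5 = 5.1
  s[A,B] = ((2.5)·(-2.1667) + (-0.5)·(1.8333) + (-1.5)·(1.8333) + (-3.5)·(-0.1667) + (1.5)·(-1.1667) + (1.5)·(-0.1667)) / 5 = -10.5/5 = -2.1
  s[B,B] = ((-2.1667)·(-2.1667) + (1.8333)·(1.8333) + (1.8333)·(1.8333) + (-0.1667)·(-0.1667) + (-1.1667)·(-1.1667) + (-0.1667)·(-0.1667)) / 5 = 12.8333/5 = 2.5667
  Sample standard deviations s_i = √(s[i,i]):
  s(A) = √(5.1) = 2.2583
  s(B) = √(2.5667) = 1.6021

Step 3 — r_{ij} = s_{ij} / (s_i · s_j):
  r[A,A] = 1 (diagonal).
  r[A,B] = -2.1 / (2.2583 · 1.6021) = -2.1 / 3.618 = -0.5804
  r[B,B] = 1 (diagonal).

R is symmetric with unit diagonal. Assembling:

R = [[1, -0.5804],
 [-0.5804, 1]]


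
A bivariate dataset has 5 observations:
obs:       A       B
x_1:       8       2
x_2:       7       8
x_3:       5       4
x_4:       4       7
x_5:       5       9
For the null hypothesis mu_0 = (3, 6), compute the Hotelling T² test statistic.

Step 1 — sample mean vector:
  mean(A) = (8 + 7 + 5 + 4 + 5) / 5 = 29/5 = 5.8
  mean(B) = (2 + 8 + 4 + 7 + 9) / 5 = 30/5 = 6
  x̄ = (5.8, 6),  deviation x̄ - mu_0 = (5.8, 6) - (3, 6) = (2.8, 0).

Step 2 — sample covariance matrix, S[i,j] = (1/(n-1)) · Σ_k (x_{k,i} - mean_i) · (x_{k,j} - mean_j), divisor n-1 = 4:
  S[A,A] = ((2.2)·(2.2) + (1.2)·(1.2) + (-0.8)·(-0.8) + (-1.8)·(-1.8) + (-0.8)·(-0.8)) / 4 = 10.8/4 = 2.7
  S[A,B] = ((2.2)·(-4) + (1.2)·(2) + (-0.8)·(-2) + (-1.8)·(1) + (-0.8)·(3)) / 4 = -9/4 = -2.25
  S[B,B] = ((-4)·(-4) + (2)·(2) + (-2)·(-2) + (1)·(1) + (3)·(3)) / 4 = 34/4 = 8.5
  S = [[2.7, -2.25],
 [-2.25, 8.5]].

Step 3 — invert S. det(S) = 2.7·8.5 - (-2.25)² = 17.8875.
  S^{-1} = (1/det) · [[d, -b], [-b, a]] = [[0.4752, 0.1258],
 [0.1258, 0.1509]].

Step 4 — quadratic form (x̄ - mu_0)^T · S^{-1} · (x̄ - mu_0):
  S^{-1} · (x̄ - mu_0) = (1.3305, 0.3522),
  (x̄ - mu_0)^T · [...] = (2.8)·(1.3305) + (0)·(0.3522) = 3.7255.

Step 5 — scale by n: T² = 5 · 3.7255 = 18.6275.

T² ≈ 18.6275


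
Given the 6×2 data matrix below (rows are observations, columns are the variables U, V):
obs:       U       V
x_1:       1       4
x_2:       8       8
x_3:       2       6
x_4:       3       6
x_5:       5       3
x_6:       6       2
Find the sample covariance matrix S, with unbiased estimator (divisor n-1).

Step 1 — column means:
  mean(U) = (1 + 8 + 2 + 3 + 5 + 6) / 6 = 25/6 = 4.1667
  mean(V) = (4 + 8 + 6 + 6 + 3 + 2) / 6 = 29/6 = 4.8333

Step 2 — sample covariance S[i,j] = (1/(n-1)) · Σ_k (x_{k,i} - mean_i) · (x_{k,j} - mean_j), with n-1 = 5.
  S[U,U] = ((-3.1667)·(-3.1667) + (3.8333)·(3.8333) + (-2.1667)·(-2.1667) + (-1.1667)·(-1.1667) + (0.8333)·(0.8333) + (1.8333)·(1.8333)) / 5 = 34.8333/5 = 6.9667
  S[U,V] = ((-3.1667)·(-0.8333) + (3.8333)·(3.1667) + (-2.1667)·(1.1667) + (-1.1667)·(1.1667) + (0.8333)·(-1.8333) + (1.8333)·(-2.8333)) / 5 = 4.1667/5 = 0.8333
  S[V,V] = ((-0.8333)·(-0.8333) + (3.1667)·(3.1667) + (1.1667)·(1.1667) + (1.1667)·(1.1667) + (-1.8333)·(-1.8333) + (-2.8333)·(-2.8333)) / 5 = 24.8333/5 = 4.9667

S is symmetric (S[j,i] = S[i,j]). Assembling:

S = [[6.9667, 0.8333],
 [0.8333, 4.9667]]


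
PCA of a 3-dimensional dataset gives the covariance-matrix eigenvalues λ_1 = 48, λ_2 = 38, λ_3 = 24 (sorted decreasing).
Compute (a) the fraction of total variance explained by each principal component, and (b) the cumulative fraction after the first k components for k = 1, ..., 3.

Step 1 — total variance = trace(Sigma) = Σ λ_i = 48 + 38 + 24 = 110.

Step 2 — fraction explained by component i = λ_i / Σ λ:
  PC1: 48/110 = 0.4364
  PC2: 38/110 = 0.3455
  PC3: 24/110 = 0.2182

Step 3 — cumulative fraction after k components = (λ_1 + ... + λ_k) / Σ λ:
  k = 1: 48/110 = 0.4364
  k = 2: (48 + 38)/110 = 86/110 = 0.7818
  k = 3: (48 + 38 + 24)/110 = 110/110 = 1

Summary (fraction, with percent):

explained: PC1 0.4364 (43.64%), PC2 0.3455 (34.55%), PC3 0.2182 (21.82%);  cumulative: 0.4364, 0.7818, 1


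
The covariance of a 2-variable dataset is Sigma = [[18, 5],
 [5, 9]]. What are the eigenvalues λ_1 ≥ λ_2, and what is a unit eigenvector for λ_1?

Step 1 — characteristic polynomial of 2×2 Sigma:
  det(Sigma - λI) = λ² - trace · λ + det = 0.
  trace = 18 + 9 = 27, det = 18·9 - (5)² = 137.
Step 2 — discriminant:
  Δ = trace² - 4·det = 729 - 548 = 181.
Step 3 — eigenvalues:
  λ = (trace ± √Δ)/2 = (27 ± 13.4536)/2,
  λ_1 = 20.2268,  λ_2 = 6.7732.

Step 4 — unit eigenvector for λ_1: solve (Sigma - λ_1 I)v = 0. First row:
  (18 - 20.2268)·v_x + (5)·v_y = 0, i.e. (-2.2268)·v_x + (5)·v_y = 0,
  so v ∝ (b, λ_1 - a) = (5, 2.2268) = u.
  ||u|| = √((5)² + (2.2268)²) = √(29.9587) ≈ 5.4735,
  v_1 = u/||u|| ≈ (0.9135, 0.4068) (||v_1|| = 1).

λ_1 = 20.2268,  λ_2 = 6.7732;  v_1 ≈ (0.9135, 0.4068)


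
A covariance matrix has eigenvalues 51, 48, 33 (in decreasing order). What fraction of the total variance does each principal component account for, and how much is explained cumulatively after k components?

Step 1 — total variance = trace(Sigma) = Σ λ_i = 51 + 48 + 33 = 132.

Step 2 — fraction explained by component i = λ_i / Σ λ:
  PC1: 51/132 = 0.3864
  PC2: 48/132 = 0.3636
  PC3: 33/132 = 0.25

Step 3 — cumulative fraction after k components = (λ_1 + ... + λ_k) / Σ λ:
  k = 1: 51/132 = 0.3864
  k = 2: (51 + 48)/132 = 99/132 = 0.75
  k = 3: (51 + 48 + 33)/132 = 132/132 = 1

Summary (fraction, with percent):

explained: PC1 0.3864 (38.64%), PC2 0.3636 (36.36%), PC3 0.25 (25%);  cumulative: 0.3864, 0.75, 1


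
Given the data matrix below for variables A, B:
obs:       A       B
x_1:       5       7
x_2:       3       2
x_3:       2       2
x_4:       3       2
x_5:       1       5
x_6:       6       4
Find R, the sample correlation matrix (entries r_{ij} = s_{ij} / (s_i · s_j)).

Step 1 — column means:
  mean(A) = (5 + 3 + 2 + 3 + 1 + 6) / 6 = 20/6 = 3.3333
  mean(B) = (7 + 2 + 2 + 2 + 5 + 4) / 6 = 22/6 = 3.6667

Step 2 — sample variances and covariances s[i,j] = (1/(n-1)) · Σ_k (x_{k,i} - mean_i) · (x_{k,j} - mean_j), with n-1 = 5:
  s[A,A] = ((1.6667)·(1.6667) + (-0.3333)·(-0.3333) + (-1.3333)·(-1.3333) + (-0.3333)·(-0.3333) + (-2.3333)·(-2.3333) + (2.6667)·(2.6667)) / 5 = 17.3333/5 = 3.4667
  s[A,B] = ((1.6667)·(3.3333) + (-0.3333)·(-1.6667) + (-1.3333)·(-1.6667) + (-0.3333)·(-1.6667) + (-2.3333)·(1.3333) + (2.6667)·(0.3333)) / 5 = 6.6667/5 = 1.3333
  s[B,B] = ((3.3333)·(3.3333) + (-1.6667)·(-1.6667) + (-1.6667)·(-1.6667) + (-1.6667)·(-1.6667) + (1.3333)·(1.3333) + (0.3333)·(0.3333)) / 5 = 21.3333/5 = 4.2667
  Sample standard deviations s_i = √(s[i,i]):
  s(A) = √(3.4667) = 1.8619
  s(B) = √(4.2667) = 2.0656

Step 3 — r_{ij} = s_{ij} / (s_i · s_j):
  r[A,A] = 1 (diagonal).
  r[A,B] = 1.3333 / (1.8619 · 2.0656) = 1.3333 / 3.8459 = 0.3467
  r[B,B] = 1 (diagonal).

R is symmetric with unit diagonal. Assembling:

R = [[1, 0.3467],
 [0.3467, 1]]


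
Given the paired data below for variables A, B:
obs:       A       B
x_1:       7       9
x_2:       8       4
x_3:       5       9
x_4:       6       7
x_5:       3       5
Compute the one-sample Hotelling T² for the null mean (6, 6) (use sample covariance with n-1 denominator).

Step 1 — sample mean vector:
  mean(A) = (7 + 8 + 5 + 6 + 3) / 5 = 29/5 = 5.8
  mean(B) = (9 + 4 + 9 + 7 + 5) / 5 = 34/5 = 6.8
  x̄ = (5.8, 6.8),  deviation x̄ - mu_0 = (5.8, 6.8) - (6, 6) = (-0.2, 0.8).

Step 2 — sample covariance matrix, S[i,j] = (1/(n-1)) · Σ_k (x_{k,i} - mean_i) · (x_{k,j} - mean_j), divisor n-1 = 4:
  S[A,A] = ((1.2)·(1.2) + (2.2)·(2.2) + (-0.8)·(-0.8) + (0.2)·(0.2) + (-2.8)·(-2.8)) / 4 = 14.8/4 = 3.7
  S[A,B] = ((1.2)·(2.2) + (2.2)·(-2.8) + (-0.8)·(2.2) + (0.2)·(0.2) + (-2.8)·(-1.8)) / 4 = -0.2/4 = -0.05
  S[B,B] = ((2.2)·(2.2) + (-2.8)·(-2.8) + (2.2)·(2.2) + (0.2)·(0.2) + (-1.8)·(-1.8)) / 4 = 20.8/4 = 5.2
  S = [[3.7, -0.05],
 [-0.05, 5.2]].

Step 3 — invert S. det(S) = 3.7·5.2 - (-0.05)² = 19.2375.
  S^{-1} = (1/det) · [[d, -b], [-b, a]] = [[0.2703, 0.0026],
 [0.0026, 0.1923]].

Step 4 — quadratic form (x̄ - mu_0)^T · S^{-1} · (x̄ - mu_0):
  S^{-1} · (x̄ - mu_0) = (-0.052, 0.1533),
  (x̄ - mu_0)^T · [...] = (-0.2)·(-0.052) + (0.8)·(0.1533) = 0.1331.

Step 5 — scale by n: T² = 5 · 0.1331 = 0.6654.

T² ≈ 0.6654


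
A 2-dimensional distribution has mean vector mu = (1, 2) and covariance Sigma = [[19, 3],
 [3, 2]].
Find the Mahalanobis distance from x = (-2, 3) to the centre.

Step 1 — centre the observation: (x - mu) = (-3, 1).

Step 2 — invert Sigma. det(Sigma) = 19·2 - (3)² = 29.
  Sigma^{-1} = (1/det) · [[d, -b], [-b, a]] = [[0.069, -0.1034],
 [-0.1034, 0.6552]].

Step 3 — form the quadratic (x - mu)^T · Sigma^{-1} · (x - mu):
  Sigma^{-1} · (x - mu) = (-0.3103, 0.9655).
  (x - mu)^T · [Sigma^{-1} · (x - mu)] = (-3)·(-0.3103) + (1)·(0.9655) = 1.8966.

Step 4 — take square root: d = √(1.8966) ≈ 1.3772.

d(x, mu) = √(1.8966) ≈ 1.3772


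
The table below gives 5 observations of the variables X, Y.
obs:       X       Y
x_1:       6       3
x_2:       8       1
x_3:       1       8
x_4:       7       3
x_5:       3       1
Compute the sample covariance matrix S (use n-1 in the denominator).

Step 1 — column means:
  mean(X) = (6 + 8 + 1 + 7 + 3) / 5 = 25/5 = 5
  mean(Y) = (3 + 1 + 8 + 3 + 1) / 5 = 16/5 = 3.2

Step 2 — sample covariance S[i,j] = (1/(n-1)) · Σ_k (x_{k,i} - mean_i) · (x_{k,j} - mean_j), with n-1 = 4.
  S[X,X] = ((1)·(1) + (3)·(3) + (-4)·(-4) + (2)·(2) + (-2)·(-2)) / 4 = 34/4 = 8.5
  S[X,Y] = ((1)·(-0.2) + (3)·(-2.2) + (-4)·(4.8) + (2)·(-0.2) + (-2)·(-2.2)) / 4 = -22/4 = -5.5
  S[Y,Y] = ((-0.2)·(-0.2) + (-2.2)·(-2.2) + (4.8)·(4.8) + (-0.2)·(-0.2) + (-2.2)·(-2.2)) / 4 = 32.8/4 = 8.2

S is symmetric (S[j,i] = S[i,j]). Assembling:

S = [[8.5, -5.5],
 [-5.5, 8.2]]


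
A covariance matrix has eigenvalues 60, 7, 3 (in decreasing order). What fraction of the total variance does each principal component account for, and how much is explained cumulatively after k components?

Step 1 — total variance = trace(Sigma) = Σ λ_i = 60 + 7 + 3 = 70.

Step 2 — fraction explained by component i = λ_i / Σ λ:
  PC1: 60/70 = 0.8571
  PC2: 7/70 = 0.1
  PC3: 3/70 = 0.0429

Step 3 — cumulative fraction after k components = (λ_1 + ... + λ_k) / Σ λ:
  k = 1: 60/70 = 0.8571
  k = 2: (60 + 7)/70 = 67/70 = 0.9571
  k = 3: (60 + 7 + 3)/70 = 70/70 = 1

Summary (fraction, with percent):

explained: PC1 0.8571 (85.71%), PC2 0.1 (10%), PC3 0.0429 (4.29%);  cumulative: 0.8571, 0.9571, 1


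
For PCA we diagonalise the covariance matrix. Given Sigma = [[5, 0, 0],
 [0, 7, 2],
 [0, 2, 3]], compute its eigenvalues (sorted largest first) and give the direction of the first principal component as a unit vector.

Step 1 — characteristic polynomial p(λ) = det(λI - Sigma) = λ³ - tr·λ² + c_1·λ - det, where tr = trace, c_1 = sum of the principal 2×2 minors, det = det(Sigma):
  tr = 5 + 7 + 3 = 15,
  c_1 = (5·7 - (0)²) + (5·3 - (0)²) + (7·3 - (2)²) = 35 + 15 + 17 = 67,
  det = 5·(7·3 - (2)²) - (0)·((0)·3 - (2)·(0)) + (0)·((0)·(2) - 7·(0)) = 5·(17) - (0)·(0) + (0)·(0) = 85.
  So p(λ) = λ³ - 15λ² + 67λ - 85.
Step 2 — look for an integer root (rational root theorem: any rational root is an integer divisor of 85). Testing λ = 5:
  p(5) = 125 - 375 + 335 - 85 = 0  ✓
  Dividing out (λ - 5): p(λ) = (λ - 5)(λ² - 10λ + 17).
Step 3 — remaining eigenvalues from the quadratic λ² - 10λ + 17 = 0:
  Δ = 10² - 4·17 = 100 - 68 = 32,  λ = (10 ± √32)/2 = (10 ± 5.6569)/2 ≈ 7.8284 or 2.1716.
  Sorted: λ_1 = 7.8284,  λ_2 = 5,  λ_3 = 2.1716  (check: sum = 15 = tr ✓).

Step 4 — unit eigenvector for λ_1 ≈ 7.8284: v spans the null space of (Sigma - λ_1 I), whose rows are
  r_1 = (-2.8284, 0, 0),  r_2 = (0, -0.8284, 2),  r_3 = (0, 2, -4.8284).
  v is orthogonal to every row, so take v ∝ r_1 × r_2 = ((0)·(2) - (0)·(-0.8284), (0)·(0) - (-2.8284)·(2), (-2.8284)·(-0.8284) - (0)·(0)) ≈ (0, 5.6569, 2.3431).
  Let u = (0, 5.6569, 2.3431).
  ||u|| = √((0)² + (5.6569)² + (2.3431)²) = √(37.4903) ≈ 6.1229,  v_1 = u/||u|| ≈ (0, 0.9239, 0.3827) (||v_1|| = 1).

λ_1 = 7.8284,  λ_2 = 5,  λ_3 = 2.1716;  v_1 ≈ (0, 0.9239, 0.3827)


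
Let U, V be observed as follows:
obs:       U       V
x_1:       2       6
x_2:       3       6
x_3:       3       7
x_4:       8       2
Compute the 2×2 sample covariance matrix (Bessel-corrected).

Step 1 — column means:
  mean(U) = (2 + 3 + 3 + 8) / 4 = 16/4 = 4
  mean(V) = (6 + 6 + 7 + 2) / 4 = 21/4 = 5.25

Step 2 — sample covariance S[i,j] = (1/(n-1)) · Σ_k (x_{k,i} - mean_i) · (x_{k,j} - mean_j), with n-1 = 3.
  S[U,U] = ((-2)·(-2) + (-1)·(-1) + (-1)·(-1) + (4)·(4)) / 3 = 22/3 = 7.3333
  S[U,V] = ((-2)·(0.75) + (-1)·(0.75) + (-1)·(1.75) + (4)·(-3.25)) / 3 = -17/3 = -5.6667
  S[V,V] = ((0.75)·(0.75) + (0.75)·(0.75) + (1.75)·(1.75) + (-3.25)·(-3.25)) / 3 = 14.75/3 = 4.9167

S is symmetric (S[j,i] = S[i,j]). Assembling:

S = [[7.3333, -5.6667],
 [-5.6667, 4.9167]]


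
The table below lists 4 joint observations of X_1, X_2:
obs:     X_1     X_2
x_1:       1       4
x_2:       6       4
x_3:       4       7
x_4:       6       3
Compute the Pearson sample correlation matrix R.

Step 1 — column means:
  mean(X_1) = (1 + 6 + 4 + 6) / 4 = 17/4 = 4.25
  mean(X_2) = (4 + 4 + 7 + 3) / 4 = 18/4 = 4.5

Step 2 — sample variances and covariances s[i,j] = (1/(n-1)) · Σ_k (x_{k,i} - mean_i) · (x_{k,j} - mean_j), with n-1 = 3:
  s[X_1,X_1] = ((-3.25)·(-3.25) + (1.75)·(1.75) + (-0.25)·(-0.25) + (1.75)·(1.75)) / 3 = 16.75/3 = 5.5833
  s[X_1,X_2] = ((-3.25)·(-0.5) + (1.75)·(-0.5) + (-0.25)·(2.5) + (1.75)·(-1.5)) / 3 = -2.5/3 = -0.8333
  s[X_2,X_2] = ((-0.5)·(-0.5) + (-0.5)·(-0.5) + (2.5)·(2.5) + (-1.5)·(-1.5)) / 3 = 9/3 = 3
  Sample standard deviations s_i = √(s[i,i]):
  s(X_1) = √(5.5833) = 2.3629
  s(X_2) = √(3) = 1.7321

Step 3 — r_{ij} = s_{ij} / (s_i · s_j):
  r[X_1,X_1] = 1 (diagonal).
  r[X_1,X_2] = -0.8333 / (2.3629 · 1.7321) = -0.8333 / 4.0927 = -0.2036
  r[X_2,X_2] = 1 (diagonal).

R is symmetric with unit diagonal. Assembling:

R = [[1, -0.2036],
 [-0.2036, 1]]
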